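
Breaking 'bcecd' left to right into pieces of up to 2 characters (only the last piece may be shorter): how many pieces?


'bcecd' has 5 characters.
Chunking with max size 2:
  Chunk 1: 'bc' (positions 0-1)
  Chunk 2: 'ec' (positions 2-3)
  Chunk 3: 'd' (positions 4-4)
Total chunks: ceil(5 / 2) = 3

3


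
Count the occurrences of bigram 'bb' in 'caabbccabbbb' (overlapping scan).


Scanning 'caabbccabbbb' for bigram 'bb':
  Position 0: 'ca' -> no
  Position 1: 'aa' -> no
  Position 2: 'ab' -> no
  Position 3: 'bb' -> MATCH
  Position 4: 'bc' -> no
  Position 5: 'cc' -> no
  Position 6: 'ca' -> no
  Position 7: 'ab' -> no
  Position 8: 'bb' -> MATCH
  Position 9: 'bb' -> MATCH
  Position 10: 'bb' -> MATCH
Total matches: 4

4


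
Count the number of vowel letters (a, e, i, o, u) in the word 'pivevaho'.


Scanning each character of 'pivevaho':
  Position 1: 'p' -> consonant (running count: 0)
  Position 2: 'i' -> vowel (running count: 1)
  Position 3: 'v' -> consonant (running count: 1)
  Position 4: 'e' -> vowel (running count: 2)
  Position 5: 'v' -> consonant (running count: 2)
  Position 6: 'a' -> vowel (running count: 3)
  Position 7: 'h' -> consonant (running count: 3)
  Position 8: 'o' -> vowel (running count: 4)
Total vowels: 4

4


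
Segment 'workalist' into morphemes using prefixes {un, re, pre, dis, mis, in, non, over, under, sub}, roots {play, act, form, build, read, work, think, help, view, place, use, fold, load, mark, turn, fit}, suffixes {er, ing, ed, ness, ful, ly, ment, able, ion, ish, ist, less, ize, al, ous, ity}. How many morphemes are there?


Segmenting 'workalist' against the inventory:
  'work' -> root (morpheme 1)
  'al' -> suffix (morpheme 2)
  'ist' -> suffix (morpheme 3)
Total morphemes: 3

3


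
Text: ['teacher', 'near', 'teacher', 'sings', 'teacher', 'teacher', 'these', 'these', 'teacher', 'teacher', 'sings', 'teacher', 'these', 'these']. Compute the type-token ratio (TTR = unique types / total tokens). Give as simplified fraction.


Tokens: 14
Unique types: ('near', 'sings', 'teacher', 'these') = 4
TTR = 4/14
Simplify: divide both by 2 -> 2/7
TTR = 2/7

2/7


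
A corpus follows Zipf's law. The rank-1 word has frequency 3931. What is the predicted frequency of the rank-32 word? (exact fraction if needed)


Zipf's law: freq(rank) = f1 / rank
f1 = 3931, rank = 32
freq = 3931 / 32
GCD(3931, 32) = 1
Simplified: 3931/32

3931/32


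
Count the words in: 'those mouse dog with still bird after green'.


Counting words by splitting on spaces:
  Word 1: 'those'
  Word 2: 'mouse'
  Word 3: 'dog'
  Word 4: 'with'
  Word 5: 'still'
  Word 6: 'bird'
  Word 7: 'after'
  Word 8: 'green'
Total words: 8

8


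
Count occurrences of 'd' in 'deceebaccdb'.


Scanning 'deceebaccdb' for 'd':
  Position 0: 'd' -> MATCH (count: 1)
  Position 9: 'd' -> MATCH (count: 2)
Total occurrences of 'd': 2

2


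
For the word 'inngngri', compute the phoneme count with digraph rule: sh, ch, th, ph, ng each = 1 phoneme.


Parsing 'inngngri' greedily, digraphs first:
  'i' -> vowel phoneme (phonemes so far: 1)
  'n' -> consonant phoneme (phonemes so far: 2)
  'ng' -> digraph (1 consonant phoneme) (phonemes so far: 3)
  'ng' -> digraph (1 consonant phoneme) (phonemes so far: 4)
  'r' -> consonant phoneme (phonemes so far: 5)
  'i' -> vowel phoneme (phonemes so far: 6)
Total phonemes: 6

6


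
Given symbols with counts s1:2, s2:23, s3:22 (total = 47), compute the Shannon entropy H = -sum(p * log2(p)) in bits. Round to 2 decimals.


Computing entropy H = -sum(p_i * log2(p_i)):
  s1: p = 2/47 = 0.0426, -p*log2(p) = 0.1938
  s2: p = 23/47 = 0.4894, -p*log2(p) = 0.5045
  s3: p = 22/47 = 0.4681, -p*log2(p) = 0.5126
H = sum of terms = 1.2109
Rounded to 2 decimals: 1.21

1.21


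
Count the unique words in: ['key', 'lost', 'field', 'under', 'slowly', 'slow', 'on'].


Listing all tokens and tracking unique types:
  Token 1: 'key' -> NEW (unique so far: 1)
  Token 2: 'lost' -> NEW (unique so far: 2)
  Token 3: 'field' -> NEW (unique so far: 3)
  Token 4: 'under' -> NEW (unique so far: 4)
  Token 5: 'slowly' -> NEW (unique so far: 5)
  Token 6: 'slow' -> NEW (unique so far: 6)
  Token 7: 'on' -> NEW (unique so far: 7)
Unique types: ('field', 'key', 'lost', 'on', 'slow', 'slowly', 'under')
Vocabulary size: 7

7


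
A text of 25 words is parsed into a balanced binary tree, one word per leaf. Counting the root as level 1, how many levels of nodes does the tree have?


In a balanced binary tree with n leaves the deepest leaf is ceil(log2(n)) edges below the root,
so counting node levels inclusive of root and leaves gives ceil(log2(n)) + 1 levels.
log2(25) = 4.6439
ceil(4.6439) = 5
levels = 5 + 1 = 6

6


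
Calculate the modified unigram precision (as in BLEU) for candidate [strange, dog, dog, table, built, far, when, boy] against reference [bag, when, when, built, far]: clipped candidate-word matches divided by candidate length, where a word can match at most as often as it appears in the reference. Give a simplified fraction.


Reference word counts: {'bag': 1, 'built': 1, 'far': 1, 'when': 2}
Checking each candidate word (with clipping):
  'strange' -> not in reference -> no match (matches: 0)
  'dog' -> not in reference -> no match (matches: 0)
  'dog' -> not in reference -> no match (matches: 0)
  'table' -> not in reference -> no match (matches: 0)
  'built' -> in reference (ref count 1, used 1/1) -> match (matches: 1)
  'far' -> in reference (ref count 1, used 1/1) -> match (matches: 2)
  'when' -> in reference (ref count 2, used 1/2) -> match (matches: 3)
  'boy' -> not in reference -> no match (matches: 3)
Clipped matches: 3, Candidate length: 8
Precision = 3/8

3/8


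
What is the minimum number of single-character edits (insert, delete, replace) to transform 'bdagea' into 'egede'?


Building DP table for s1='bdagea' (len 6) and s2='egede' (len 5):
       e  g  e  d  e
    0  1  2  3  4  5
  b 1  1  2  3  4  5
  d 2  2  2  3  3  4
  a 3  3  3  3  4  4
  g 4  4  3  4  4  5
  e 5  4  4  3  4  4
  a 6  5  5  4  4  5
Edit distance = dp[6][5] = 5

5


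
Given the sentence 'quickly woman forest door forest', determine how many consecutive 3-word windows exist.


Word trigrams from [5] words:
  Trigram 1: (quickly woman forest)
  Trigram 2: (woman forest door)
  Trigram 3: (forest door forest)
Total word trigrams: 5 - 2 = 3

3


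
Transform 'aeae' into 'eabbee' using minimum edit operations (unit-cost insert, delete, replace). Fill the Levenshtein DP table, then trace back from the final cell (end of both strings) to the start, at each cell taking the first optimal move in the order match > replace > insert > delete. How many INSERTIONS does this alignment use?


Edit distance = 4. Backtracking from cell (4, 6) with preference match > replace > insert > delete,
then listing the resulting alignment 'aeae' -> 'eabbee' left to right:
  Step 1: insert 'e' [insertion #1]
  Step 2: keep 'a'
  Step 3: insert 'b' [insertion #2]
  Step 4: replace e->b
  Step 5: replace a->e
  Step 6: keep 'e'
Total insertions: 2

2


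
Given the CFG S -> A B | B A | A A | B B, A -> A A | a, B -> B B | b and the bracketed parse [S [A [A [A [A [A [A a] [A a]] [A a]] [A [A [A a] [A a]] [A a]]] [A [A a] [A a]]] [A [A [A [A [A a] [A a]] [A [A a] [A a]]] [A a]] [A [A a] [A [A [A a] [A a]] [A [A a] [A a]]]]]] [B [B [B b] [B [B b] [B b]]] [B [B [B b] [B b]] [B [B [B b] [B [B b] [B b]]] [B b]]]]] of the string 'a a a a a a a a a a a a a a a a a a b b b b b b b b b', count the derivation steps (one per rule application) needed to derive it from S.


Every bracketed nonterminal node [X ...] in the tree is produced by exactly one rule application.
Reading the tree off as a leftmost derivation:
  Step 1: S  =>  A B   (applied S -> A B)
  Step 2: A B  =>  A A B   (applied A -> A A)
  Step 3: A A B  =>  A A A B   (applied A -> A A)
  Step 4: A A A B  =>  A A A A B   (applied A -> A A)
  Step 5: A A A A B  =>  A A A A A B   (applied A -> A A)
  Step 6: A A A A A B  =>  A A A A A A B   (applied A -> A A)
  Step 7: A A A A A A B  =>  a A A A A A B   (applied A -> a)
  Step 8: a A A A A A B  =>  a a A A A A B   (applied A -> a)
  Step 9: a a A A A A B  =>  a a a A A A B   (applied A -> a)
  Step 10: a a a A A A B  =>  a a a A A A A B   (applied A -> A A)
  Step 11: a a a A A A A B  =>  a a a A A A A A B   (applied A -> A A)
  Step 12: a a a A A A A A B  =>  a a a a A A A A B   (applied A -> a)
  Step 13: a a a a A A A A B  =>  a a a a a A A A B   (applied A -> a)
  Step 14: a a a a a A A A B  =>  a a a a a a A A B   (applied A -> a)
  Step 15: a a a a a a A A B  =>  a a a a a a A A A B   (applied A -> A A)
  Step 16: a a a a a a A A A B  =>  a a a a a a a A A B   (applied A -> a)
  Step 17: a a a a a a a A A B  =>  a a a a a a a a A B   (applied A -> a)
  Step 18: a a a a a a a a A B  =>  a a a a a a a a A A B   (applied A -> A A)
  Step 19: a a a a a a a a A A B  =>  a a a a a a a a A A A B   (applied A -> A A)
  Step 20: a a a a a a a a A A A B  =>  a a a a a a a a A A A A B   (applied A -> A A)
  Step 21: a a a a a a a a A A A A B  =>  a a a a a a a a A A A A A B   (applied A -> A A)
  Step 22: a a a a a a a a A A A A A B  =>  a a a a a a a a a A A A A B   (applied A -> a)
  Step 23: a a a a a a a a a A A A A B  =>  a a a a a a a a a a A A A B   (applied A -> a)
  Step 24: a a a a a a a a a a A A A B  =>  a a a a a a a a a a A A A A B   (applied A -> A A)
  Step 25: a a a a a a a a a a A A A A B  =>  a a a a a a a a a a a A A A B   (applied A -> a)
  Step 26: a a a a a a a a a a a A A A B  =>  a a a a a a a a a a a a A A B   (applied A -> a)
  Step 27: a a a a a a a a a a a a A A B  =>  a a a a a a a a a a a a a A B   (applied A -> a)
  Step 28: a a a a a a a a a a a a a A B  =>  a a a a a a a a a a a a a A A B   (applied A -> A A)
  Step 29: a a a a a a a a a a a a a A A B  =>  a a a a a a a a a a a a a a A B   (applied A -> a)
  Step 30: a a a a a a a a a a a a a a A B  =>  a a a a a a a a a a a a a a A A B   (applied A -> A A)
  Step 31: a a a a a a a a a a a a a a A A B  =>  a a a a a a a a a a a a a a A A A B   (applied A -> A A)
  Step 32: a a a a a a a a a a a a a a A A A B  =>  a a a a a a a a a a a a a a a A A B   (applied A -> a)
  Step 33: a a a a a a a a a a a a a a a A A B  =>  a a a a a a a a a a a a a a a a A B   (applied A -> a)
  Step 34: a a a a a a a a a a a a a a a a A B  =>  a a a a a a a a a a a a a a a a A A B   (applied A -> A A)
  Step 35: a a a a a a a a a a a a a a a a A A B  =>  a a a a a a a a a a a a a a a a a A B   (applied A -> a)
  Step 36: a a a a a a a a a a a a a a a a a A B  =>  a a a a a a a a a a a a a a a a a a B   (applied A -> a)
  Step 37: a a a a a a a a a a a a a a a a a a B  =>  a a a a a a a a a a a a a a a a a a B B   (applied B -> B B)
  Step 38: a a a a a a a a a a a a a a a a a a B B  =>  a a a a a a a a a a a a a a a a a a B B B   (applied B -> B B)
  Step 39: a a a a a a a a a a a a a a a a a a B B B  =>  a a a a a a a a a a a a a a a a a a b B B   (applied B -> b)
  Step 40: a a a a a a a a a a a a a a a a a a b B B  =>  a a a a a a a a a a a a a a a a a a b B B B   (applied B -> B B)
  Step 41: a a a a a a a a a a a a a a a a a a b B B B  =>  a a a a a a a a a a a a a a a a a a b b B B   (applied B -> b)
  Step 42: a a a a a a a a a a a a a a a a a a b b B B  =>  a a a a a a a a a a a a a a a a a a b b b B   (applied B -> b)
  Step 43: a a a a a a a a a a a a a a a a a a b b b B  =>  a a a a a a a a a a a a a a a a a a b b b B B   (applied B -> B B)
  Step 44: a a a a a a a a a a a a a a a a a a b b b B B  =>  a a a a a a a a a a a a a a a a a a b b b B B B   (applied B -> B B)
  Step 45: a a a a a a a a a a a a a a a a a a b b b B B B  =>  a a a a a a a a a a a a a a a a a a b b b b B B   (applied B -> b)
  Step 46: a a a a a a a a a a a a a a a a a a b b b b B B  =>  a a a a a a a a a a a a a a a a a a b b b b b B   (applied B -> b)
  Step 47: a a a a a a a a a a a a a a a a a a b b b b b B  =>  a a a a a a a a a a a a a a a a a a b b b b b B B   (applied B -> B B)
  Step 48: a a a a a a a a a a a a a a a a a a b b b b b B B  =>  a a a a a a a a a a a a a a a a a a b b b b b B B B   (applied B -> B B)
  Step 49: a a a a a a a a a a a a a a a a a a b b b b b B B B  =>  a a a a a a a a a a a a a a a a a a b b b b b b B B   (applied B -> b)
  Step 50: a a a a a a a a a a a a a a a a a a b b b b b b B B  =>  a a a a a a a a a a a a a a a a a a b b b b b b B B B   (applied B -> B B)
  Step 51: a a a a a a a a a a a a a a a a a a b b b b b b B B B  =>  a a a a a a a a a a a a a a a a a a b b b b b b b B B   (applied B -> b)
  Step 52: a a a a a a a a a a a a a a a a a a b b b b b b b B B  =>  a a a a a a a a a a a a a a a a a a b b b b b b b b B   (applied B -> b)
  Step 53: a a a a a a a a a a a a a a a a a a b b b b b b b b B  =>  a a a a a a a a a a a a a a a a a a b b b b b b b b b   (applied B -> b)
Final yield: a a a a a a a a a a a a a a a a a a b b b b b b b b b
Total rewrite steps: 53

53


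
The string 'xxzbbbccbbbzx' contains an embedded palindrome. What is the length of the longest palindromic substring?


Scanning 'xxzbbbccbbbzx' for palindromic substrings.
Substring at positions 1-12: 'xzbbbccbbbzx'.
Check: reverse('xzbbbccbbbzx') = 'xzbbbccbbbzx' -> palindrome confirmed.
Neighbouring characters ('x' / '-') break symmetry, so it cannot extend further.
No longer palindromic substring exists; longest length = 12

12


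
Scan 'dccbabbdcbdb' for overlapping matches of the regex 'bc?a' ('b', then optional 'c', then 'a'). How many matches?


Pattern: bc?a means 'b', then optional 'c', then 'a'.
Scanning 'dccbabbdcbdb' position-by-position:
  Pos 0: window 'dcc' -> no
  Pos 1: window 'ccb' -> no
  Pos 2: window 'cba' -> no
  Pos 3: window 'bab' -> MATCH
  Pos 4: window 'abb' -> no
  Pos 5: window 'bbd' -> no
  Pos 6: window 'bdc' -> no
  Pos 7: window 'dcb' -> no
  Pos 8: window 'cbd' -> no
  Pos 9: window 'bdb' -> no
  Pos 10: window 'db' -> no
  Pos 11: window 'b' -> no
Total matches: 1

1


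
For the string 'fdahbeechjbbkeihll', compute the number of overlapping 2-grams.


String 'fdahbeechjbbkeihll' has length L = 18.
Number of overlapping n-grams = L - n + 1
Substituting: 18 - 2 + 1 = 17

17


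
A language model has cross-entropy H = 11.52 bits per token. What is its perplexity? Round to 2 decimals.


Perplexity formula: PP = 2^H
H = 11.52
PP = 2^11.52
Decompose: 2^11.52 = 2^11 * 2^0.52
2^11 = 2048, 2^0.52 ~ 1.4339552
PP ~ 2048 * 1.4339552 = 2936.7402496
Rounded to 2 decimals: 2936.74

2936.74


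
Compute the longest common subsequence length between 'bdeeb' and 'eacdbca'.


DP table for LCS of 'bdeeb' and 'eacdbca':
       e  a  c  d  b  c  a
    0  0  0  0  0  0  0  0
  b 0  0  0  0  0  1  1  1
  d 0  0  0  0  1  1  1  1
  e 0  1  1  1  1  1  1  1
  e 0  1  1  1  1  1  1  1
  b 0  1  1  1  1  2  2  2
LCS: 'db'
LCS length = 2

2


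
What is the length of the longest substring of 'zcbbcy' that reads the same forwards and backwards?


Scanning 'zcbbcy' for palindromic substrings.
Substring at positions 1-4: 'cbbc'.
Check: reverse('cbbc') = 'cbbc' -> palindrome confirmed.
Neighbouring characters ('z' / 'y') break symmetry, so it cannot extend further.
No longer palindromic substring exists; longest length = 4

4


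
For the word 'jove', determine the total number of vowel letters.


Scanning each character of 'jove':
  Position 1: 'j' -> consonant (running count: 0)
  Position 2: 'o' -> vowel (running count: 1)
  Position 3: 'v' -> consonant (running count: 1)
  Position 4: 'e' -> vowel (running count: 2)
Total vowels: 2

2


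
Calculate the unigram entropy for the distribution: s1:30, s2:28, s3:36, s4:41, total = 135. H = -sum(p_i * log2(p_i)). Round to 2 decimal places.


Computing entropy H = -sum(p_i * log2(p_i)):
  s1: p = 30/135 = 0.2222, -p*log2(p) = 0.4822
  s2: p = 28/135 = 0.2074, -p*log2(p) = 0.4707
  s3: p = 36/135 = 0.2667, -p*log2(p) = 0.5085
  s4: p = 41/135 = 0.3037, -p*log2(p) = 0.5221
H = sum of terms = 1.9835
Rounded to 2 decimals: 1.98

1.98


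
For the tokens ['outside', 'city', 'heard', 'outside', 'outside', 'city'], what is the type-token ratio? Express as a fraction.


Tokens: 6
Unique types: ('city', 'heard', 'outside') = 3
TTR = 3/6
Simplify: divide both by 3 -> 1/2
TTR = 1/2

1/2


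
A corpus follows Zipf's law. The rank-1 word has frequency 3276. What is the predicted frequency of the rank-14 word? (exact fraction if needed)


Zipf's law: freq(rank) = f1 / rank
f1 = 3276, rank = 14
freq = 3276 / 14
= 234

234


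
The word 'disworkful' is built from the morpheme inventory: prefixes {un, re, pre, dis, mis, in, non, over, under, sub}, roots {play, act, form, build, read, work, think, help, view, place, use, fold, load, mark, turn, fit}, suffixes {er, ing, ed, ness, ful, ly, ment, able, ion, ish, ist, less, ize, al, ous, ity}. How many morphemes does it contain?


Segmenting 'disworkful' against the inventory:
  'dis' -> prefix (morpheme 1)
  'work' -> root (morpheme 2)
  'ful' -> suffix (morpheme 3)
Total morphemes: 3

3


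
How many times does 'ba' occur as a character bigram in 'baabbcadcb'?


Scanning 'baabbcadcb' for bigram 'ba':
  Position 0: 'ba' -> MATCH
  Position 1: 'aa' -> no
  Position 2: 'ab' -> no
  Position 3: 'bb' -> no
  Position 4: 'bc' -> no
  Position 5: 'ca' -> no
  Position 6: 'ad' -> no
  Position 7: 'dc' -> no
  Position 8: 'cb' -> no
Total matches: 1

1


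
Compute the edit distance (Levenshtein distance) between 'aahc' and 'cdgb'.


Building DP table for s1='aahc' (len 4) and s2='cdgb' (len 4):
       c  d  g  b
    0  1  2  3  4
  a 1  1  2  3  4
  a 2  2  2  3  4
  h 3  3  3  3  4
  c 4  3  4  4  4
Edit distance = dp[4][4] = 4

4


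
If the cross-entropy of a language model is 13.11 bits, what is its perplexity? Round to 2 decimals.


Perplexity formula: PP = 2^H
H = 13.11
PP = 2^13.11
Decompose: 2^13.11 = 2^13 * 2^0.11
2^13 = 8192, 2^0.11 ~ 1.0792282
PP ~ 8192 * 1.0792282 = 8841.0374144
Rounded to 2 decimals: 8841.04

8841.04


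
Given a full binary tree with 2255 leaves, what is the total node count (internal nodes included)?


Leaf nodes (terminals): 2255
Internal nodes = n - 1 = 2255 - 1 = 2254
Total = leaves + internal = 2255 + 2254 = 4509

4509


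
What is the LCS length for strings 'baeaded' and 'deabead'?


DP table for LCS of 'baeaded' and 'deabead':
       d  e  a  b  e  a  d
    0  0  0  0  0  0  0  0
  b 0  0  0  0  1  1  1  1
  a 0  0  0  1  1  1  2  2
  e 0  0  1  1  1  2  2  2
  a 0  0  1  2  2  2  3  3
  d 0  1  1  2  2  2  3  4
  e 0  1  2  2  2  3  3  4
  d 0  1  2  2  2  3  3  4
LCS: 'bead'
LCS length = 4

4


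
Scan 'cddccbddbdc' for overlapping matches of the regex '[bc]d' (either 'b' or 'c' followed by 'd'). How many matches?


Pattern: [bc]d means either 'b' or 'c' followed by 'd'.
Scanning 'cddccbddbdc' position-by-position:
  Pos 0: window 'cd' -> MATCH
  Pos 1: window 'dd' -> no
  Pos 2: window 'dc' -> no
  Pos 3: window 'cc' -> no
  Pos 4: window 'cb' -> no
  Pos 5: window 'bd' -> MATCH
  Pos 6: window 'dd' -> no
  Pos 7: window 'db' -> no
  Pos 8: window 'bd' -> MATCH
  Pos 9: window 'dc' -> no
  Pos 10: window 'c' -> no
Total matches: 3

3


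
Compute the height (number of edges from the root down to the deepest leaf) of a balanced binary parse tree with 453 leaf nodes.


In a balanced binary tree with n leaves the deepest leaf is ceil(log2(n)) edges below the root.
log2(453) = 8.8234
ceil(8.8234) = 9
height (edges) = 9

9


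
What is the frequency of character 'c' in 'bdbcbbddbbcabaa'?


Scanning 'bdbcbbddbbcabaa' for 'c':
  Position 3: 'c' -> MATCH (count: 1)
  Position 10: 'c' -> MATCH (count: 2)
Total occurrences of 'c': 2

2


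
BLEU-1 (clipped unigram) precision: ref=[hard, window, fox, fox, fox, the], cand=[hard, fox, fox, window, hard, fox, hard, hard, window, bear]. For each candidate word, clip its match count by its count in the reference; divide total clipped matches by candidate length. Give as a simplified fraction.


Reference word counts: {'fox': 3, 'hard': 1, 'the': 1, 'window': 1}
Checking each candidate word (with clipping):
  'hard' -> in reference (ref count 1, used 1/1) -> match (matches: 1)
  'fox' -> in reference (ref count 3, used 1/3) -> match (matches: 2)
  'fox' -> in reference (ref count 3, used 2/3) -> match (matches: 3)
  'window' -> in reference (ref count 1, used 1/1) -> match (matches: 4)
  'hard' -> ref count 1 already used up (1/1) -> clipped, no match (matches: 4)
  'fox' -> in reference (ref count 3, used 3/3) -> match (matches: 5)
  'hard' -> ref count 1 already used up (1/1) -> clipped, no match (matches: 5)
  'hard' -> ref count 1 already used up (1/1) -> clipped, no match (matches: 5)
  'window' -> ref count 1 already used up (1/1) -> clipped, no match (matches: 5)
  'bear' -> not in reference -> no match (matches: 5)
Clipped matches: 5, Candidate length: 10
Precision = 5/10 = 1/2

1/2


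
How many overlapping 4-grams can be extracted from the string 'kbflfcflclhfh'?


String 'kbflfcflclhfh' has length L = 13.
Number of overlapping n-grams = L - n + 1
Substituting: 13 - 4 + 1 = 10

10


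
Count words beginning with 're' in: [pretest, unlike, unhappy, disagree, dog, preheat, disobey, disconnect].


Checking each word for prefix 're':
  'pretest' -> no (count: 0)
  'unlike' -> no (count: 0)
  'unhappy' -> no (count: 0)
  'disagree' -> no (count: 0)
  'dog' -> no (count: 0)
  'preheat' -> no (count: 0)
  'disobey' -> no (count: 0)
  'disconnect' -> no (count: 0)
Total with prefix 're': 0

0


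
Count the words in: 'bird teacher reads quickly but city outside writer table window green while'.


Counting words by splitting on spaces:
  Word 1: 'bird'
  Word 2: 'teacher'
  Word 3: 'reads'
  Word 4: 'quickly'
  Word 5: 'but'
  Word 6: 'city'
  Word 7: 'outside'
  Word 8: 'writer'
  Word 9: 'table'
  Word 10: 'window'
  Word 11: 'green'
  Word 12: 'while'
Total words: 12

12


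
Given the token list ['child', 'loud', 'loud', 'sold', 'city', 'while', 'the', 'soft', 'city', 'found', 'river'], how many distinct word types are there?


Listing all tokens and tracking unique types:
  Token 1: 'child' -> NEW (unique so far: 1)
  Token 2: 'loud' -> NEW (unique so far: 2)
  Token 3: 'loud' -> duplicate (unique so far: 2)
  Token 4: 'sold' -> NEW (unique so far: 3)
  Token 5: 'city' -> NEW (unique so far: 4)
  Token 6: 'while' -> NEW (unique so far: 5)
  Token 7: 'the' -> NEW (unique so far: 6)
  Token 8: 'soft' -> NEW (unique so far: 7)
  Token 9: 'city' -> duplicate (unique so far: 7)
  Token 10: 'found' -> NEW (unique so far: 8)
  Token 11: 'river' -> NEW (unique so far: 9)
Unique types: ('child', 'city', 'found', 'loud', 'river', 'soft', 'sold', 'the', 'while')
Vocabulary size: 9

9


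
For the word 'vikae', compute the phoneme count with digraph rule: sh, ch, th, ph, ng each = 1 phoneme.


Parsing 'vikae' greedily, digraphs first:
  'v' -> consonant phoneme (phonemes so far: 1)
  'i' -> vowel phoneme (phonemes so far: 2)
  'k' -> consonant phoneme (phonemes so far: 3)
  'a' -> vowel phoneme (phonemes so far: 4)
  'e' -> vowel phoneme (phonemes so far: 5)
Total phonemes: 5

5


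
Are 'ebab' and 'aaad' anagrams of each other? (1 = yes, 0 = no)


Sort characters of 'ebab': 'abbe'
Sort characters of 'aaad': 'aaad'
Sorted forms differ -> they are NOT anagrams
Result: 0

0


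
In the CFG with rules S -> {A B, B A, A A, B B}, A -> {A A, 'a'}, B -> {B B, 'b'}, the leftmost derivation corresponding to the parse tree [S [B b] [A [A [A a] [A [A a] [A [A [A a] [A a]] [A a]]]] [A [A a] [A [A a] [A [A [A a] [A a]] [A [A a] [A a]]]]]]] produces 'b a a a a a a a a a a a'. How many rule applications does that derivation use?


Every bracketed nonterminal node [X ...] in the tree is produced by exactly one rule application.
Reading the tree off as a leftmost derivation:
  Step 1: S  =>  B A   (applied S -> B A)
  Step 2: B A  =>  b A   (applied B -> b)
  Step 3: b A  =>  b A A   (applied A -> A A)
  Step 4: b A A  =>  b A A A   (applied A -> A A)
  Step 5: b A A A  =>  b a A A   (applied A -> a)
  Step 6: b a A A  =>  b a A A A   (applied A -> A A)
  Step 7: b a A A A  =>  b a a A A   (applied A -> a)
  Step 8: b a a A A  =>  b a a A A A   (applied A -> A A)
  Step 9: b a a A A A  =>  b a a A A A A   (applied A -> A A)
  Step 10: b a a A A A A  =>  b a a a A A A   (applied A -> a)
  Step 11: b a a a A A A  =>  b a a a a A A   (applied A -> a)
  Step 12: b a a a a A A  =>  b a a a a a A   (applied A -> a)
  Step 13: b a a a a a A  =>  b a a a a a A A   (applied A -> A A)
  Step 14: b a a a a a A A  =>  b a a a a a a A   (applied A -> a)
  Step 15: b a a a a a a A  =>  b a a a a a a A A   (applied A -> A A)
  Step 16: b a a a a a a A A  =>  b a a a a a a a A   (applied A -> a)
  Step 17: b a a a a a a a A  =>  b a a a a a a a A A   (applied A -> A A)
  Step 18: b a a a a a a a A A  =>  b a a a a a a a A A A   (applied A -> A A)
  Step 19: b a a a a a a a A A A  =>  b a a a a a a a a A A   (applied A -> a)
  Step 20: b a a a a a a a a A A  =>  b a a a a a a a a a A   (applied A -> a)
  Step 21: b a a a a a a a a a A  =>  b a a a a a a a a a A A   (applied A -> A A)
  Step 22: b a a a a a a a a a A A  =>  b a a a a a a a a a a A   (applied A -> a)
  Step 23: b a a a a a a a a a a A  =>  b a a a a a a a a a a a   (applied A -> a)
Final yield: b a a a a a a a a a a a
Total rewrite steps: 23

23


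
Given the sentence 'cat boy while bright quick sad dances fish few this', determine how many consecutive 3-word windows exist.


Word trigrams from [10] words:
  Trigram 1: (cat boy while)
  Trigram 2: (boy while bright)
  Trigram 3: (while bright quick)
  Trigram 4: (bright quick sad)
  Trigram 5: (quick sad dances)
  Trigram 6: (sad dances fish)
  Trigram 7: (dances fish few)
  Trigram 8: (fish few this)
Total word trigrams: 10 - 2 = 8

8


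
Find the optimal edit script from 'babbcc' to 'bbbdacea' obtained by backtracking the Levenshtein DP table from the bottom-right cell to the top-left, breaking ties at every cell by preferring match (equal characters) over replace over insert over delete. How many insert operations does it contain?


Edit distance = 5. Backtracking from cell (6, 8) with preference match > replace > insert > delete,
then listing the resulting alignment 'babbcc' -> 'bbbdacea' left to right:
  Step 1: keep 'b'
  Step 2: replace a->b
  Step 3: keep 'b'
  Step 4: insert 'd' [insertion #1]
  Step 5: replace b->a
  Step 6: keep 'c'
  Step 7: insert 'e' [insertion #2]
  Step 8: replace c->a
Total insertions: 2

2


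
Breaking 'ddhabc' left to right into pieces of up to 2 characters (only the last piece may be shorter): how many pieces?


'ddhabc' has 6 characters.
Chunking with max size 2:
  Chunk 1: 'dd' (positions 0-1)
  Chunk 2: 'ha' (positions 2-3)
  Chunk 3: 'bc' (positions 4-5)
Total chunks: ceil(6 / 2) = 3

3


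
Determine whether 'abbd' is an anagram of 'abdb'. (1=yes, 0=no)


Sort characters of 'abbd': 'abbd'
Sort characters of 'abdb': 'abbd'
Sorted forms match -> they ARE anagrams
Result: 1

1


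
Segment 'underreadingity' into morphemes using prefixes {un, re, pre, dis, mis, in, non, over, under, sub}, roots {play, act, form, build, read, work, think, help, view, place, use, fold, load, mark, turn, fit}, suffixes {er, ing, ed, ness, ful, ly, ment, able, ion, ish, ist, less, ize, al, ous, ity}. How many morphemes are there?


Segmenting 'underreadingity' against the inventory:
  'under' -> prefix (morpheme 1)
  'read' -> root (morpheme 2)
  'ing' -> suffix (morpheme 3)
  'ity' -> suffix (morpheme 4)
Total morphemes: 4

4


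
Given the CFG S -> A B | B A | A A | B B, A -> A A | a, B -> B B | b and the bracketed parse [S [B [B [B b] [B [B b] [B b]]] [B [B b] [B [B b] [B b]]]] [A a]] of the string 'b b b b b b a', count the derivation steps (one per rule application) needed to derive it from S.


Every bracketed nonterminal node [X ...] in the tree is produced by exactly one rule application.
Reading the tree off as a leftmost derivation:
  Step 1: S  =>  B A   (applied S -> B A)
  Step 2: B A  =>  B B A   (applied B -> B B)
  Step 3: B B A  =>  B B B A   (applied B -> B B)
  Step 4: B B B A  =>  b B B A   (applied B -> b)
  Step 5: b B B A  =>  b B B B A   (applied B -> B B)
  Step 6: b B B B A  =>  b b B B A   (applied B -> b)
  Step 7: b b B B A  =>  b b b B A   (applied B -> b)
  Step 8: b b b B A  =>  b b b B B A   (applied B -> B B)
  Step 9: b b b B B A  =>  b b b b B A   (applied B -> b)
  Step 10: b b b b B A  =>  b b b b B B A   (applied B -> B B)
  Step 11: b b b b B B A  =>  b b b b b B A   (applied B -> b)
  Step 12: b b b b b B A  =>  b b b b b b A   (applied B -> b)
  Step 13: b b b b b b A  =>  b b b b b b a   (applied A -> a)
Final yield: b b b b b b a
Total rewrite steps: 13

13


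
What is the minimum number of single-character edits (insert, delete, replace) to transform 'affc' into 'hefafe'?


Building DP table for s1='affc' (len 4) and s2='hefafe' (len 6):
       h  e  f  a  f  e
    0  1  2  3  4  5  6
  a 1  1  2  3  3  4  5
  f 2  2  2  2  3  3  4
  f 3  3  3  2  3  3  4
  c 4  4  4  3  3  4  4
Edit distance = dp[4][6] = 4

4


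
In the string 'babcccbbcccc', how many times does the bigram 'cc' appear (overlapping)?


Scanning 'babcccbbcccc' for bigram 'cc':
  Position 0: 'ba' -> no
  Position 1: 'ab' -> no
  Position 2: 'bc' -> no
  Position 3: 'cc' -> MATCH
  Position 4: 'cc' -> MATCH
  Position 5: 'cb' -> no
  Position 6: 'bb' -> no
  Position 7: 'bc' -> no
  Position 8: 'cc' -> MATCH
  Position 9: 'cc' -> MATCH
  Position 10: 'cc' -> MATCH
Total matches: 5

5


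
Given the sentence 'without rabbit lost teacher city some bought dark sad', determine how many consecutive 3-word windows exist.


Word trigrams from [9] words:
  Trigram 1: (without rabbit lost)
  Trigram 2: (rabbit lost teacher)
  Trigram 3: (lost teacher city)
  Trigram 4: (teacher city some)
  Trigram 5: (city some bought)
  Trigram 6: (some bought dark)
  Trigram 7: (bought dark sad)
Total word trigrams: 9 - 2 = 7

7


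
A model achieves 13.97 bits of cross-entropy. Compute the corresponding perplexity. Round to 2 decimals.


Perplexity formula: PP = 2^H
H = 13.97
PP = 2^13.97
Decompose: 2^13.97 = 2^13 * 2^0.97
2^13 = 8192, 2^0.97 ~ 1.9588406
PP ~ 8192 * 1.9588406 = 16046.8221952
Rounded to 2 decimals: 16046.82

16046.82


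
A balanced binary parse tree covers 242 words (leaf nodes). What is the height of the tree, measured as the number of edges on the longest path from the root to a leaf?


In a balanced binary tree with n leaves the deepest leaf is ceil(log2(n)) edges below the root.
log2(242) = 7.9189
ceil(7.9189) = 8
height (edges) = 8

8


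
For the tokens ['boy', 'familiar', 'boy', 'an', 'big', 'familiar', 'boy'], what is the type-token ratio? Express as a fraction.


Tokens: 7
Unique types: ('an', 'big', 'boy', 'familiar') = 4
TTR = 4/7
Already in lowest terms.

4/7


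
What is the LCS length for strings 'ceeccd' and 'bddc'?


DP table for LCS of 'ceeccd' and 'bddc':
       b  d  d  c
    0  0  0  0  0
  c 0  0  0  0  1
  e 0  0  0  0  1
  e 0  0  0  0  1
  c 0  0  0  0  1
  c 0  0  0  0  1
  d 0  0  1  1  1
LCS: 'c'
LCS length = 1

1


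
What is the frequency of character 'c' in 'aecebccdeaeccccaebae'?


Scanning 'aecebccdeaeccccaebae' for 'c':
  Position 2: 'c' -> MATCH (count: 1)
  Position 5: 'c' -> MATCH (count: 2)
  Position 6: 'c' -> MATCH (count: 3)
  Position 11: 'c' -> MATCH (count: 4)
  Position 12: 'c' -> MATCH (count: 5)
  Position 13: 'c' -> MATCH (count: 6)
  Position 14: 'c' -> MATCH (count: 7)
Total occurrences of 'c': 7

7


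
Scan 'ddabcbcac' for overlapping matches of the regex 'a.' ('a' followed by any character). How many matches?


Pattern: a. means 'a' followed by any character.
Scanning 'ddabcbcac' position-by-position:
  Pos 0: window 'dd' -> no
  Pos 1: window 'da' -> no
  Pos 2: window 'ab' -> MATCH
  Pos 3: window 'bc' -> no
  Pos 4: window 'cb' -> no
  Pos 5: window 'bc' -> no
  Pos 6: window 'ca' -> no
  Pos 7: window 'ac' -> MATCH
  Pos 8: window 'c' -> no
Total matches: 2

2


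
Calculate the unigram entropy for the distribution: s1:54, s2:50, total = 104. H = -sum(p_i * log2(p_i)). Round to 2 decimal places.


Computing entropy H = -sum(p_i * log2(p_i)):
  s1: p = 54/104 = 0.5192, -p*log2(p) = 0.4910
  s2: p = 50/104 = 0.4808, -p*log2(p) = 0.5080
H = sum of terms = 0.9990
Rounded to 2 decimals: 1.00

1.00


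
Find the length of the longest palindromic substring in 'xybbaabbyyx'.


Scanning 'xybbaabbyyx' for palindromic substrings.
Substring at positions 1-8: 'ybbaabby'.
Check: reverse('ybbaabby') = 'ybbaabby' -> palindrome confirmed.
Neighbouring characters ('x' / 'y') break symmetry, so it cannot extend further.
No longer palindromic substring exists; longest length = 8

8


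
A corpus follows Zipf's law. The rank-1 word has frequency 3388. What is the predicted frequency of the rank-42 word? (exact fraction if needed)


Zipf's law: freq(rank) = f1 / rank
f1 = 3388, rank = 42
freq = 3388 / 42
GCD(3388, 42) = 14
Simplified: 242/3

242/3


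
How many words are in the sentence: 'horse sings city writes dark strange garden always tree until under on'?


Counting words by splitting on spaces:
  Word 1: 'horse'
  Word 2: 'sings'
  Word 3: 'city'
  Word 4: 'writes'
  Word 5: 'dark'
  Word 6: 'strange'
  Word 7: 'garden'
  Word 8: 'always'
  Word 9: 'tree'
  Word 10: 'until'
  Word 11: 'under'
  Word 12: 'on'
Total words: 12

12


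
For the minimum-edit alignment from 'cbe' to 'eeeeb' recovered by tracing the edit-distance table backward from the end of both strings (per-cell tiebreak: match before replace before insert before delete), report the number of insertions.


Edit distance = 4. Backtracking from cell (3, 5) with preference match > replace > insert > delete,
then listing the resulting alignment 'cbe' -> 'eeeeb' left to right:
  Step 1: insert 'e' [insertion #1]
  Step 2: replace c->e
  Step 3: replace b->e
  Step 4: keep 'e'
  Step 5: insert 'b' [insertion #2]
Total insertions: 2

2


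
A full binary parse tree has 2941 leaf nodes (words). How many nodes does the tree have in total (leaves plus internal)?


Leaf nodes (terminals): 2941
Internal nodes = n - 1 = 2941 - 1 = 2940
Total = leaves + internal = 2941 + 2940 = 5881

5881


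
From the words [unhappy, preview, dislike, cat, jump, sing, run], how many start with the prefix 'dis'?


Checking each word for prefix 'dis':
  'unhappy' -> no (count: 0)
  'preview' -> no (count: 0)
  'dislike' -> YES, starts with 'dis' (count: 1)
  'cat' -> no (count: 1)
  'jump' -> no (count: 1)
  'sing' -> no (count: 1)
  'run' -> no (count: 1)
Total with prefix 'dis': 1

1


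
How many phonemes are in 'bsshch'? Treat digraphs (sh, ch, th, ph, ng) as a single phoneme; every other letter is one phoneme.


Parsing 'bsshch' greedily, digraphs first:
  'b' -> consonant phoneme (phonemes so far: 1)
  's' -> consonant phoneme (phonemes so far: 2)
  'sh' -> digraph (1 consonant phoneme) (phonemes so far: 3)
  'ch' -> digraph (1 consonant phoneme) (phonemes so far: 4)
Total phonemes: 4

4


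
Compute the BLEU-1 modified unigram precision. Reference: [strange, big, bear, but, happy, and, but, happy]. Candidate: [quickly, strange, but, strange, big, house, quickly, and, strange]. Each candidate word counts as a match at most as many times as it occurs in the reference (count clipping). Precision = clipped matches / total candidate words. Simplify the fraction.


Reference word counts: {'and': 1, 'bear': 1, 'big': 1, 'but': 2, 'happy': 2, 'strange': 1}
Checking each candidate word (with clipping):
  'quickly' -> not in reference -> no match (matches: 0)
  'strange' -> in reference (ref count 1, used 1/1) -> match (matches: 1)
  'but' -> in reference (ref count 2, used 1/2) -> match (matches: 2)
  'strange' -> ref count 1 already used up (1/1) -> clipped, no match (matches: 2)
  'big' -> in reference (ref count 1, used 1/1) -> match (matches: 3)
  'house' -> not in reference -> no match (matches: 3)
  'quickly' -> not in reference -> no match (matches: 3)
  'and' -> in reference (ref count 1, used 1/1) -> match (matches: 4)
  'strange' -> ref count 1 already used up (1/1) -> clipped, no match (matches: 4)
Clipped matches: 4, Candidate length: 9
Precision = 4/9

4/9


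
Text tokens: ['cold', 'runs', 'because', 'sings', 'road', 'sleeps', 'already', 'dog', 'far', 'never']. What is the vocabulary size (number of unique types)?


Listing all tokens and tracking unique types:
  Token 1: 'cold' -> NEW (unique so far: 1)
  Token 2: 'runs' -> NEW (unique so far: 2)
  Token 3: 'because' -> NEW (unique so far: 3)
  Token 4: 'sings' -> NEW (unique so far: 4)
  Token 5: 'road' -> NEW (unique so far: 5)
  Token 6: 'sleeps' -> NEW (unique so far: 6)
  Token 7: 'already' -> NEW (unique so far: 7)
  Token 8: 'dog' -> NEW (unique so far: 8)
  Token 9: 'far' -> NEW (unique so far: 9)
  Token 10: 'never' -> NEW (unique so far: 10)
Unique types: ('already', 'because', 'cold', 'dog', 'far', 'never', 'road', 'runs', 'sings', 'sleeps')
Vocabulary size: 10

10


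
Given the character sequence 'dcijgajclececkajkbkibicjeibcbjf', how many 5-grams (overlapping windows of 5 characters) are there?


String 'dcijgajclececkajkbkibicjeibcbjf' has length L = 31.
Number of overlapping n-grams = L - n + 1
Substituting: 31 - 5 + 1 = 27

27


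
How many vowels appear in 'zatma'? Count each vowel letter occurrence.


Scanning each character of 'zatma':
  Position 1: 'z' -> consonant (running count: 0)
  Position 2: 'a' -> vowel (running count: 1)
  Position 3: 't' -> consonant (running count: 1)
  Position 4: 'm' -> consonant (running count: 1)
  Position 5: 'a' -> vowel (running count: 2)
Total vowels: 2

2


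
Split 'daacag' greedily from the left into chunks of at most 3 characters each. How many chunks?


'daacag' has 6 characters.
Chunking with max size 3:
  Chunk 1: 'daa' (positions 0-2)
  Chunk 2: 'cag' (positions 3-5)
Total chunks: ceil(6 / 3) = 2

2


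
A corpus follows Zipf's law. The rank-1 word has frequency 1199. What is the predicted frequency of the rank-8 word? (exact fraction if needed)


Zipf's law: freq(rank) = f1 / rank
f1 = 1199, rank = 8
freq = 1199 / 8
GCD(1199, 8) = 1
Simplified: 1199/8

1199/8


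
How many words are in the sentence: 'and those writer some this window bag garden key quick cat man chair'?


Counting words by splitting on spaces:
  Word 1: 'and'
  Word 2: 'those'
  Word 3: 'writer'
  Word 4: 'some'
  Word 5: 'this'
  Word 6: 'window'
  Word 7: 'bag'
  Word 8: 'garden'
  Word 9: 'key'
  Word 10: 'quick'
  Word 11: 'cat'
  Word 12: 'man'
  Word 13: 'chair'
Total words: 13

13


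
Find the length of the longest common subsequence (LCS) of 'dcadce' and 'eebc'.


DP table for LCS of 'dcadce' and 'eebc':
       e  e  b  c
    0  0  0  0  0
  d 0  0  0  0  0
  c 0  0  0  0  1
  a 0  0  0  0  1
  d 0  0  0  0  1
  c 0  0  0  0  1
  e 0  1  1  1  1
LCS: 'c'
LCS length = 1

1


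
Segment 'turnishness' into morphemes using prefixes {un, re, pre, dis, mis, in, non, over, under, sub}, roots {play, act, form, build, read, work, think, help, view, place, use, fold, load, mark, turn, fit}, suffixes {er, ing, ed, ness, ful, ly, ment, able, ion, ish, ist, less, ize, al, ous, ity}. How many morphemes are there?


Segmenting 'turnishness' against the inventory:
  'turn' -> root (morpheme 1)
  'ish' -> suffix (morpheme 2)
  'ness' -> suffix (morpheme 3)
Total morphemes: 3

3


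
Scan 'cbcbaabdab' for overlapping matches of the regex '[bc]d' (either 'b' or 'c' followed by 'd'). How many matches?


Pattern: [bc]d means either 'b' or 'c' followed by 'd'.
Scanning 'cbcbaabdab' position-by-position:
  Pos 0: window 'cb' -> no
  Pos 1: window 'bc' -> no
  Pos 2: window 'cb' -> no
  Pos 3: window 'ba' -> no
  Pos 4: window 'aa' -> no
  Pos 5: window 'ab' -> no
  Pos 6: window 'bd' -> MATCH
  Pos 7: window 'da' -> no
  Pos 8: window 'ab' -> no
  Pos 9: window 'b' -> no
Total matches: 1

1


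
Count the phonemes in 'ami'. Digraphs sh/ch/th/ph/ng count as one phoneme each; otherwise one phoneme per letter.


Parsing 'ami' greedily, digraphs first:
  'a' -> vowel phoneme (phonemes so far: 1)
  'm' -> consonant phoneme (phonemes so far: 2)
  'i' -> vowel phoneme (phonemes so far: 3)
Total phonemes: 3

3
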